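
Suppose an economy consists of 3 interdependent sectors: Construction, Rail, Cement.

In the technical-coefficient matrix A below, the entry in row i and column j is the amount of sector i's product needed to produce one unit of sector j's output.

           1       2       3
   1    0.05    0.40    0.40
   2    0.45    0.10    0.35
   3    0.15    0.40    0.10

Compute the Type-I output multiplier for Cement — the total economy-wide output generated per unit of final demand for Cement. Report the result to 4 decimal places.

m_3 = 5.1527

I − A =
  [   0.95    -0.40    -0.40]
  [  -0.45     0.90    -0.35]
  [  -0.15    -0.40     0.90]
Cofactors of I−A, C_ij = (−1)^(i+j)·(minor ij) (rows/columns in the sector order above):
  C_11 = (0.90)(0.90) − (-0.35)(-0.40) = 0.6700
  C_12 = −[(-0.45)(0.90) − (-0.35)(-0.15)] = 0.4575
  C_13 = (-0.45)(-0.40) − (0.90)(-0.15) = 0.3150
  C_21 = −[(-0.40)(0.90) − (-0.40)(-0.40)] = 0.5200
  C_22 = (0.95)(0.90) − (-0.40)(-0.15) = 0.7950
  C_23 = −[(0.95)(-0.40) − (-0.40)(-0.15)] = 0.4400
  C_31 = (-0.40)(-0.35) − (-0.40)(0.90) = 0.5000
  C_32 = −[(0.95)(-0.35) − (-0.40)(-0.45)] = 0.5125
  C_33 = (0.95)(0.90) − (-0.40)(-0.45) = 0.6750
det(I−A) = Σ_j (I−A)_1j·C_1j = (0.95)(0.6700) + (-0.40)(0.4575) + (-0.40)(0.3150) = 0.3275
adj(I−A) = Cᵀ =
  [ 0.6700   0.5200   0.5000]
  [ 0.4575   0.7950   0.5125]
  [ 0.3150   0.4400   0.6750]
(I − A)⁻¹ = adj(I−A) / det(I−A) ≈
  [   2.04580     1.58779     1.52672]
  [   1.39695     2.42748     1.56489]
  [   0.96183     1.34351     2.06107]
The output multiplier for sector j is the column-j sum of the Leontief inverse (I − A)⁻¹ = adj(I−A) / det(I−A).
Column 3 of adj(I−A): (0.5000, 0.5125, 0.6750); det(I−A) = 0.3275.
m_3 = (0.5000 + 0.5125 + 0.6750) / 0.3275 = 1.6875 / 0.3275 ≈ 5.1527.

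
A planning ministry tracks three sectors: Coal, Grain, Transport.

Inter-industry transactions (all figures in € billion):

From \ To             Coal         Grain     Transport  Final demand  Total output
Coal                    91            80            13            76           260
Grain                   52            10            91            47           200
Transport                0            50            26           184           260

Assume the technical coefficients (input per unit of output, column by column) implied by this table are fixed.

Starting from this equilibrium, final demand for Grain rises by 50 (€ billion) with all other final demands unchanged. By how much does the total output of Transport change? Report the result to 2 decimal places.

Δx_T = 19.15

Technical coefficients a_ij = z_ij / X_j:
  a_CC = 91/260 = 0.35, a_GC = 52/260 = 0.20, a_TC = 0/260 = 0.00
  a_CG = 80/200 = 0.40, a_GG = 10/200 = 0.05, a_TG = 50/200 = 0.25
  a_CT = 13/260 = 0.05, a_GT = 91/260 = 0.35, a_TT = 26/260 = 0.10
I − A =
  [   0.65    -0.40    -0.05]
  [  -0.20     0.95    -0.35]
  [   0.00    -0.25     0.90]
Cofactors of I−A, C_ij = (−1)^(i+j)·(minor ij) (rows/columns in the sector order above):
  C_11 = (0.95)(0.90) − (-0.35)(-0.25) = 0.7675
  C_12 = −[(-0.20)(0.90) − (-0.35)(0.00)] = 0.1800
  C_13 = (-0.20)(-0.25) − (0.95)(0.00) = 0.0500
  C_21 = −[(-0.40)(0.90) − (-0.05)(-0.25)] = 0.3725
  C_22 = (0.65)(0.90) − (-0.05)(0.00) = 0.5850
  C_23 = −[(0.65)(-0.25) − (-0.40)(0.00)] = 0.1625
  C_31 = (-0.40)(-0.35) − (-0.05)(0.95) = 0.1875
  C_32 = −[(0.65)(-0.35) − (-0.05)(-0.20)] = 0.2375
  C_33 = (0.65)(0.95) − (-0.40)(-0.20) = 0.5375
det(I−A) = Σ_j (I−A)_1j·C_1j = (0.65)(0.7675) + (-0.40)(0.1800) + (-0.05)(0.0500) = 0.424375
adj(I−A) = Cᵀ =
  [ 0.7675   0.3725   0.1875]
  [ 0.1800   0.5850   0.2375]
  [ 0.0500   0.1625   0.5375]
(I − A)⁻¹ = adj(I−A) / det(I−A) ≈
  [   1.8085     0.8778     0.4418]
  [   0.4242     1.3785     0.5596]
  [   0.1178     0.3829     1.2666]
Δx = (I − A)⁻¹ Δd with Δd having +50 in the Grain component and 0 elsewhere.
So Δx_T = L_TG · (+50), where L_TG = adj(I−A)_TG / det(I−A) = 0.1625 / 0.424375.
Δx_T = 0.1625 × (+50) / 0.424375 = 8.125 / 0.424375 ≈ 19.15.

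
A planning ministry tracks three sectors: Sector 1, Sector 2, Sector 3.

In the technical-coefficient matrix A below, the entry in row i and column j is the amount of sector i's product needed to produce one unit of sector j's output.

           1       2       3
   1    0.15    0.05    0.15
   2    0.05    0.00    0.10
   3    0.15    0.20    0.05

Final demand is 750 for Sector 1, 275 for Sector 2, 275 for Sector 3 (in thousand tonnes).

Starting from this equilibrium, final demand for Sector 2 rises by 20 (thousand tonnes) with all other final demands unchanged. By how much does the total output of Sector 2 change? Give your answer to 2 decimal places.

Δx_2 = 20.57

I − A =
  [   0.85    -0.05    -0.15]
  [  -0.05     1.00    -0.10]
  [  -0.15    -0.20     0.95]
Cofactors of I−A, C_ij = (−1)^(i+j)·(minor ij) (rows/columns in the sector order above):
  C_11 = (1.00)(0.95) − (-0.10)(-0.20) = 0.9300
  C_12 = −[(-0.05)(0.95) − (-0.10)(-0.15)] = 0.0625
  C_13 = (-0.05)(-0.20) − (1.00)(-0.15) = 0.1600
  C_21 = −[(-0.05)(0.95) − (-0.15)(-0.20)] = 0.0775
  C_22 = (0.85)(0.95) − (-0.15)(-0.15) = 0.7850
  C_23 = −[(0.85)(-0.20) − (-0.05)(-0.15)] = 0.1775
  C_31 = (-0.05)(-0.10) − (-0.15)(1.00) = 0.1550
  C_32 = −[(0.85)(-0.10) − (-0.15)(-0.05)] = 0.0925
  C_33 = (0.85)(1.00) − (-0.05)(-0.05) = 0.8475
det(I−A) = Σ_j (I−A)_1j·C_1j = (0.85)(0.9300) + (-0.05)(0.0625) + (-0.15)(0.1600) = 0.763375
adj(I−A) = Cᵀ =
  [ 0.9300   0.0775   0.1550]
  [ 0.0625   0.7850   0.0925]
  [ 0.1600   0.1775   0.8475]
(I − A)⁻¹ = adj(I−A) / det(I−A) ≈
  [   1.2183     0.1015     0.2030]
  [   0.0819     1.0283     0.1212]
  [   0.2096     0.2325     1.1102]
Δx = (I − A)⁻¹ Δd with Δd having +20 in the Sector 2 component and 0 elsewhere.
So Δx_2 = L_22 · (+20), where L_22 = adj(I−A)_22 / det(I−A) = 0.7850 / 0.763375.
Δx_2 = 0.7850 × (+20) / 0.763375 = 15.70 / 0.763375 ≈ 20.57.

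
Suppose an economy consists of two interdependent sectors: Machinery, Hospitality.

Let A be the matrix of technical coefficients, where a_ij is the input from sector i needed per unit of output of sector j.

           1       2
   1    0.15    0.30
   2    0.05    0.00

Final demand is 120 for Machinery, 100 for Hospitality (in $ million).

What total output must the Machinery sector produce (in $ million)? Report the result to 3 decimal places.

I − A =
  [   0.85    -0.30]
  [  -0.05     1.00]
det(I−A) = (0.85)(1.00) − (-0.30)(-0.05) = 0.8350
adj(I−A) = [[1.00, 0.30], [0.05, 0.85]]
(I − A)⁻¹ = adj(I−A) / det(I−A) ≈
  [   1.1976     0.3593]
  [   0.0599     1.0180]
x = (I − A)⁻¹ d = adj(I−A)·d / det(I−A), with det(I−A) = 0.8350:
  x_1 = (1.00·120 + 0.30·100) / 0.8350 = 150.00 / 0.8350 ≈ 179.641
  x_2 = (0.05·120 + 0.85·100) / 0.8350 = 91.00 / 0.8350 ≈ 108.982

x_1 = 179.641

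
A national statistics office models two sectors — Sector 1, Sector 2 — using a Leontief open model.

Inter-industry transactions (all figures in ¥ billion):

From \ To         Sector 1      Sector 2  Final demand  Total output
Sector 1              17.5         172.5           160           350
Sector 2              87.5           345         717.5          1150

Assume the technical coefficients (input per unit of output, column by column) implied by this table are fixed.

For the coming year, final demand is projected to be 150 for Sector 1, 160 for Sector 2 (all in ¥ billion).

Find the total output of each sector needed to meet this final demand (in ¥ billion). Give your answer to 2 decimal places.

Technical coefficients a_ij = z_ij / X_j:
  a_11 = 17.5/350 = 0.05, a_21 = 87.5/350 = 0.25
  a_12 = 172.5/1150 = 0.15, a_22 = 345/1150 = 0.30
I − A =
  [   0.95    -0.15]
  [  -0.25     0.70]
det(I−A) = (0.95)(0.70) − (-0.15)(-0.25) = 0.6275
adj(I−A) = [[0.70, 0.15], [0.25, 0.95]]
(I − A)⁻¹ = adj(I−A) / det(I−A) ≈
  [   1.1155     0.2390]
  [   0.3984     1.5139]
x = (I − A)⁻¹ d = adj(I−A)·d / det(I−A), with det(I−A) = 0.6275:
  x_1 = (0.70·150 + 0.15·160) / 0.6275 = 129.00 / 0.6275 ≈ 205.58
  x_2 = (0.25·150 + 0.95·160) / 0.6275 = 189.50 / 0.6275 ≈ 301.99

x_1 = 205.58, x_2 = 301.99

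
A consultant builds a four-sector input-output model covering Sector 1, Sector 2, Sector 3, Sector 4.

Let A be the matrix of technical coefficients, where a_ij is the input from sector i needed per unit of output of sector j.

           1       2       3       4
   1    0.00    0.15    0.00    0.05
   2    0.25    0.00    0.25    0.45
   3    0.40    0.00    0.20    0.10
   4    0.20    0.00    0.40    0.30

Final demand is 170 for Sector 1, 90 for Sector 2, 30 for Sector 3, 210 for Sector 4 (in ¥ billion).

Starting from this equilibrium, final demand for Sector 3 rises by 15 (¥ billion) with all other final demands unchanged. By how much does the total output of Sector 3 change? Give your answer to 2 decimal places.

Δx_3 = 21.60

I − A =
  [   1.00    -0.15     0.00    -0.05]
  [  -0.25     1.00    -0.25    -0.45]
  [  -0.40     0.00     0.80    -0.10]
  [  -0.20     0.00    -0.40     0.70]
Compute the cofactors C_ij = (−1)^(i+j)·(3×3 minor ij) of I−A; the adjugate is their transpose:
adj(I−A) = Cᵀ =
  [ 0.52000   0.07800   0.07325   0.09775]
  [ 0.34900   0.50400   0.35750   0.40000]
  [ 0.30000   0.04500   0.65025   0.14325]
  [ 0.32000   0.04800   0.39250   0.75500]
det(I−A) = Σ_j (I−A)_1j·C_1j = (1.00)(0.52000) + (-0.15)(0.34900) + (0.00)(0.30000) + (-0.05)(0.32000) = 0.45165
(I − A)⁻¹ = adj(I−A) / det(I−A) ≈
  [   1.1513     0.1727     0.1622     0.2164]
  [   0.7727     1.1159     0.7915     0.8856]
  [   0.6642     0.0996     1.4397     0.3172]
  [   0.7085     0.1063     0.8690     1.6716]
Δx = (I − A)⁻¹ Δd with Δd having +15 in the Sector 3 component and 0 elsewhere.
So Δx_3 = L_33 · (+15), where L_33 = adj(I−A)_33 / det(I−A) = 0.65025 / 0.45165.
Δx_3 = 0.65025 × (+15) / 0.45165 = 9.75375 / 0.45165 ≈ 21.60.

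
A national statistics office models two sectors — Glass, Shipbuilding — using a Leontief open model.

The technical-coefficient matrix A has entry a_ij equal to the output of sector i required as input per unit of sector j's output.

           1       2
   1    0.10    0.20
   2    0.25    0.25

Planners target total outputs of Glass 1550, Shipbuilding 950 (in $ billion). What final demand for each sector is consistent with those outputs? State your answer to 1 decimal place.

I − A =
  [   0.90    -0.20]
  [  -0.25     0.75]
d = (I − A) x:
  d_1 = (+0.90)·1550 + (-0.20)·950 = 1205.0
  d_2 = (-0.25)·1550 + (+0.75)·950 = 325.0

d_1 = 1205.0, d_2 = 325.0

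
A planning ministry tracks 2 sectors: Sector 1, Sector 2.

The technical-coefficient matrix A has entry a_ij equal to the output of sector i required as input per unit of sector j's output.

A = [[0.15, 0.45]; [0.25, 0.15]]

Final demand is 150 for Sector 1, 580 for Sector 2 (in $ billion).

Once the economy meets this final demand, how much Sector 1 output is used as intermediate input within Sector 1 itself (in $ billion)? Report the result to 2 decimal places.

z_11 = 95.53

I − A =
  [   0.85    -0.45]
  [  -0.25     0.85]
det(I−A) = (0.85)(0.85) − (-0.45)(-0.25) = 0.6100
adj(I−A) = [[0.85, 0.45], [0.25, 0.85]]
(I − A)⁻¹ = adj(I−A) / det(I−A) ≈
  [   1.3934     0.7377]
  [   0.4098     1.3934]
First solve x = (I − A)⁻¹ d = adj(I−A)·d / det(I−A); in particular x_1 = (0.85·150 + 0.45·580) / 0.6100 = 388.50 / 0.6100 ≈ 636.8852.
Intermediate flow from 1 to 1: z_11 = a_11 · x_1 = 0.15 × 388.50 / 0.6100 = 58.275 / 0.6100 ≈ 95.53.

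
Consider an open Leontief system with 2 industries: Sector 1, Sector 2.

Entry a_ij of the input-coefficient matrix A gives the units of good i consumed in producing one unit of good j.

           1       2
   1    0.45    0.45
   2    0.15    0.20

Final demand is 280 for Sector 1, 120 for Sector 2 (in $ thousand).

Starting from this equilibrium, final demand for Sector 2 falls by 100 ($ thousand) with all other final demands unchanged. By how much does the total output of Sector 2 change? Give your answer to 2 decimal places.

Δx_2 = -147.65

I − A =
  [   0.55    -0.45]
  [  -0.15     0.80]
det(I−A) = (0.55)(0.80) − (-0.45)(-0.15) = 0.3725
adj(I−A) = [[0.80, 0.45], [0.15, 0.55]]
(I − A)⁻¹ = adj(I−A) / det(I−A) ≈
  [   2.1477     1.2081]
  [   0.4027     1.4765]
Δx = (I − A)⁻¹ Δd with Δd having -100 in the Sector 2 component and 0 elsewhere.
So Δx_2 = L_22 · (-100), where L_22 = adj(I−A)_22 / det(I−A) = 0.55 / 0.3725.
Δx_2 = 0.55 × (-100) / 0.3725 = -55.00 / 0.3725 ≈ -147.65.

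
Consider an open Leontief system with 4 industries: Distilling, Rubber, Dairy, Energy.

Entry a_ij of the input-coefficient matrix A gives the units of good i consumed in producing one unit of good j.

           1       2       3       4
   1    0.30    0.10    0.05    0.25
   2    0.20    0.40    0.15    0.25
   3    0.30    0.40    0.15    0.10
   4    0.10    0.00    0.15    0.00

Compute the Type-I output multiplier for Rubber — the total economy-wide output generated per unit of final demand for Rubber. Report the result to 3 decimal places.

I − A =
  [   0.70    -0.10    -0.05    -0.25]
  [  -0.20     0.60    -0.15    -0.25]
  [  -0.30    -0.40     0.85    -0.10]
  [  -0.10     0.00    -0.15     1.00]
Compute the cofactors C_ij = (−1)^(i+j)·(3×3 minor ij) of I−A; the adjugate is their transpose:
adj(I−A) = Cᵀ =
  [ 0.42600   0.11850   0.07125   0.14325]
  [ 0.24600   0.53650   0.14625   0.21025]
  [ 0.27600   0.30100   0.38250   0.18250]
  [ 0.08400   0.05700   0.06450   0.28050]
det(I−A) = Σ_j (I−A)_1j·C_1j = (0.70)(0.42600) + (-0.10)(0.24600) + (-0.05)(0.27600) + (-0.25)(0.08400) = 0.2388
(I − A)⁻¹ = adj(I−A) / det(I−A) ≈
  [   1.7839     0.4962     0.2984     0.5999]
  [   1.0302     2.2466     0.6124     0.8804]
  [   1.1558     1.2605     1.6018     0.7642]
  [   0.3518     0.2387     0.2701     1.1746]
The output multiplier for sector j is the column-j sum of the Leontief inverse (I − A)⁻¹ = adj(I−A) / det(I−A).
Column 2 of adj(I−A): (0.11850, 0.53650, 0.30100, 0.05700); det(I−A) = 0.2388.
m_2 = (0.11850 + 0.53650 + 0.30100 + 0.05700) / 0.2388 = 1.013 / 0.2388 ≈ 4.242.

m_2 = 4.242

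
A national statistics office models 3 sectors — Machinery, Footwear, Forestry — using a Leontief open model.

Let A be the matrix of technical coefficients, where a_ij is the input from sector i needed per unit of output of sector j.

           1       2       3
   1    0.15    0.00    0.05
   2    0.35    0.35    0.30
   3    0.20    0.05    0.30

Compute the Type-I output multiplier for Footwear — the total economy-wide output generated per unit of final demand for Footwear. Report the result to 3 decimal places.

I − A =
  [   0.85     0.00    -0.05]
  [  -0.35     0.65    -0.30]
  [  -0.20    -0.05     0.70]
Cofactors of I−A, C_ij = (−1)^(i+j)·(minor ij) (rows/columns in the sector order above):
  C_11 = (0.65)(0.70) − (-0.30)(-0.05) = 0.4400
  C_12 = −[(-0.35)(0.70) − (-0.30)(-0.20)] = 0.3050
  C_13 = (-0.35)(-0.05) − (0.65)(-0.20) = 0.1475
  C_21 = −[(0.00)(0.70) − (-0.05)(-0.05)] = 0.0025
  C_22 = (0.85)(0.70) − (-0.05)(-0.20) = 0.5850
  C_23 = −[(0.85)(-0.05) − (0.00)(-0.20)] = 0.0425
  C_31 = (0.00)(-0.30) − (-0.05)(0.65) = 0.0325
  C_32 = −[(0.85)(-0.30) − (-0.05)(-0.35)] = 0.2725
  C_33 = (0.85)(0.65) − (0.00)(-0.35) = 0.5525
det(I−A) = Σ_j (I−A)_1j·C_1j = (0.85)(0.4400) + (0.00)(0.3050) + (-0.05)(0.1475) = 0.366625
adj(I−A) = Cᵀ =
  [ 0.4400   0.0025   0.0325]
  [ 0.3050   0.5850   0.2725]
  [ 0.1475   0.0425   0.5525]
(I − A)⁻¹ = adj(I−A) / det(I−A) ≈
  [   1.2001     0.0068     0.0886]
  [   0.8319     1.5956     0.7433]
  [   0.4023     0.1159     1.5070]
The output multiplier for sector j is the column-j sum of the Leontief inverse (I − A)⁻¹ = adj(I−A) / det(I−A).
Column 2 of adj(I−A): (0.0025, 0.5850, 0.0425); det(I−A) = 0.366625.
m_2 = (0.0025 + 0.5850 + 0.0425) / 0.366625 = 0.63 / 0.366625 ≈ 1.718.

m_2 = 1.718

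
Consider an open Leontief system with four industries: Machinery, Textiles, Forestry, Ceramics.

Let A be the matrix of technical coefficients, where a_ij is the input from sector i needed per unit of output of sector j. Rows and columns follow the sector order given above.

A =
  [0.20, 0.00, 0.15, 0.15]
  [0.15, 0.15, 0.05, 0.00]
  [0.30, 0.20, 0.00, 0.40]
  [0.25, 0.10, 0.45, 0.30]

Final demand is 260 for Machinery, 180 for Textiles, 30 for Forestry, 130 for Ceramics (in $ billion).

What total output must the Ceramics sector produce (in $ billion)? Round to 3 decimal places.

x_4 = 850.363

I − A =
  [   0.80     0.00    -0.15    -0.15]
  [  -0.15     0.85    -0.05     0.00]
  [  -0.30    -0.20     1.00    -0.40]
  [  -0.25    -0.10    -0.45     0.70]
Compute the cofactors C_ij = (−1)^(i+j)·(3×3 minor ij) of I−A; the adjugate is their transpose:
adj(I−A) = Cᵀ =
  [ 0.433000   0.055500   0.147375   0.177000]
  [ 0.093500   0.311750   0.052000   0.049750]
  [ 0.290500   0.141000   0.441875   0.314750]
  [ 0.354750   0.155000   0.344125   0.629250]
det(I−A) = Σ_j (I−A)_1j·C_1j = (0.80)(0.433000) + (0.00)(0.093500) + (-0.15)(0.290500) + (-0.15)(0.354750) = 0.2496125
(I − A)⁻¹ = adj(I−A) / det(I−A) ≈
  [   1.7347     0.2223     0.5904     0.7091]
  [   0.3746     1.2489     0.2083     0.1993]
  [   1.1638     0.5649     1.7702     1.2610]
  [   1.4212     0.6210     1.3786     2.5209]
x = (I − A)⁻¹ d = adj(I−A)·d / det(I−A), with det(I−A) = 0.2496125:
  x_1 = (0.433000·260 + 0.055500·180 + 0.147375·30 + 0.177000·130) / 0.2496125 = 150.00125 / 0.2496125 ≈ 600.936
  x_2 = (0.093500·260 + 0.311750·180 + 0.052000·30 + 0.049750·130) / 0.2496125 = 88.4525 / 0.2496125 ≈ 354.359
  x_3 = (0.290500·260 + 0.141000·180 + 0.441875·30 + 0.314750·130) / 0.2496125 = 155.08375 / 0.2496125 ≈ 621.298
  x_4 = (0.354750·260 + 0.155000·180 + 0.344125·30 + 0.629250·130) / 0.2496125 = 212.26125 / 0.2496125 ≈ 850.363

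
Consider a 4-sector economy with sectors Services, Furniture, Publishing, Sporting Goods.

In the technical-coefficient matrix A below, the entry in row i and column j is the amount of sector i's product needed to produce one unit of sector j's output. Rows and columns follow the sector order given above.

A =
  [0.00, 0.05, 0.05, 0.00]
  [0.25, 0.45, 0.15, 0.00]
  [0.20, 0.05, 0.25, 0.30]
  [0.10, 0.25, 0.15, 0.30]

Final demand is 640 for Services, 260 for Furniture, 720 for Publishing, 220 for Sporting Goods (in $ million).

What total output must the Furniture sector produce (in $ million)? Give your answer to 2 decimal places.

x_2 = 1316.69

I − A =
  [   1.00    -0.05    -0.05     0.00]
  [  -0.25     0.55    -0.15     0.00]
  [  -0.20    -0.05     0.75    -0.30]
  [  -0.10    -0.25    -0.15     0.70]
Compute the cofactors C_ij = (−1)^(i+j)·(3×3 minor ij) of I−A; the adjugate is their transpose:
adj(I−A) = Cᵀ =
  [ 0.24750   0.02950   0.02450   0.01050]
  [ 0.14550   0.47150   0.11375   0.04875]
  [ 0.12100   0.11850   0.37625   0.16125]
  [ 0.11325   0.19800   0.12475   0.38800]
det(I−A) = Σ_j (I−A)_1j·C_1j = (1.00)(0.24750) + (-0.05)(0.14550) + (-0.05)(0.12100) + (0.00)(0.11325) = 0.234175
(I − A)⁻¹ = adj(I−A) / det(I−A) ≈
  [   1.0569     0.1260     0.1046     0.0448]
  [   0.6213     2.0135     0.4857     0.2082]
  [   0.5167     0.5060     1.6067     0.6886]
  [   0.4836     0.8455     0.5327     1.6569]
x = (I − A)⁻¹ d = adj(I−A)·d / det(I−A), with det(I−A) = 0.234175:
  x_1 = (0.24750·640 + 0.02950·260 + 0.02450·720 + 0.01050·220) / 0.234175 = 186.02 / 0.234175 ≈ 794.36
  x_2 = (0.14550·640 + 0.47150·260 + 0.11375·720 + 0.04875·220) / 0.234175 = 308.335 / 0.234175 ≈ 1316.69
  x_3 = (0.12100·640 + 0.11850·260 + 0.37625·720 + 0.16125·220) / 0.234175 = 414.625 / 0.234175 ≈ 1770.58
  x_4 = (0.11325·640 + 0.19800·260 + 0.12475·720 + 0.38800·220) / 0.234175 = 299.14 / 0.234175 ≈ 1277.42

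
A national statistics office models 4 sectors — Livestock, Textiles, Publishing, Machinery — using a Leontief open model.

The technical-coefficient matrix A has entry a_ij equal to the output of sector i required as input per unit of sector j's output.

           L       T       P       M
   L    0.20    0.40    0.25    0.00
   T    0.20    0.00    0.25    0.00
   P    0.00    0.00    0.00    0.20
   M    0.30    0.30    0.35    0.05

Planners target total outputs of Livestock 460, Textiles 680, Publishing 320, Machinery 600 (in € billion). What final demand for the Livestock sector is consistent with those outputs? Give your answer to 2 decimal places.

I − A =
  [   0.80    -0.40    -0.25     0.00]
  [  -0.20     1.00    -0.25     0.00]
  [   0.00     0.00     1.00    -0.20]
  [  -0.30    -0.30    -0.35     0.95]
d = (I − A) x:
  d_L = (+0.80)·460 + (-0.40)·680 + (-0.25)·320 + (+0.00)·600 = 16.00
  d_T = (-0.20)·460 + (+1.00)·680 + (-0.25)·320 + (+0.00)·600 = 508.00
  d_P = (+0.00)·460 + (+0.00)·680 + (+1.00)·320 + (-0.20)·600 = 200.00
  d_M = (-0.30)·460 + (-0.30)·680 + (-0.35)·320 + (+0.95)·600 = 116.00

d_L = 16.00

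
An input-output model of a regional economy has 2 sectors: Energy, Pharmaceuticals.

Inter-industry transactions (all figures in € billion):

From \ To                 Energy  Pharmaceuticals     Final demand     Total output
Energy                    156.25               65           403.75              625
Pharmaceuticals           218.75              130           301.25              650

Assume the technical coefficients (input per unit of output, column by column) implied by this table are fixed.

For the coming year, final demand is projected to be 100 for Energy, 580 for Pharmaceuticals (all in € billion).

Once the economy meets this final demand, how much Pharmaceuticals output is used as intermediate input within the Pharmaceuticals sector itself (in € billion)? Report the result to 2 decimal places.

z_22 = 166.37

Technical coefficients a_ij = z_ij / X_j:
  a_11 = 156.25/625 = 0.25, a_21 = 218.75/625 = 0.35
  a_12 = 65/650 = 0.10, a_22 = 130/650 = 0.20
I − A =
  [   0.75    -0.10]
  [  -0.35     0.80]
det(I−A) = (0.75)(0.80) − (-0.10)(-0.35) = 0.5650
adj(I−A) = [[0.80, 0.10], [0.35, 0.75]]
(I − A)⁻¹ = adj(I−A) / det(I−A) ≈
  [   1.4159     0.1770]
  [   0.6195     1.3274]
First solve x = (I − A)⁻¹ d = adj(I−A)·d / det(I−A); in particular x_2 = (0.35·100 + 0.75·580) / 0.5650 = 470.00 / 0.5650 ≈ 831.8584.
Intermediate flow from 2 to 2: z_22 = a_22 · x_2 = 0.20 × 470.00 / 0.5650 = 94.00 / 0.5650 ≈ 166.37.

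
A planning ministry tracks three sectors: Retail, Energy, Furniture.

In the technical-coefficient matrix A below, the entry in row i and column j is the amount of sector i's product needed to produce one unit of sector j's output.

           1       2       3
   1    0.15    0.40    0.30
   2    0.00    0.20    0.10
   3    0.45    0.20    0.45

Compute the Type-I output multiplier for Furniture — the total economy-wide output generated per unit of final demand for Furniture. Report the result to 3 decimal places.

I − A =
  [   0.85    -0.40    -0.30]
  [   0.00     0.80    -0.10]
  [  -0.45    -0.20     0.55]
Cofactors of I−A, C_ij = (−1)^(i+j)·(minor ij) (rows/columns in the sector order above):
  C_11 = (0.80)(0.55) − (-0.10)(-0.20) = 0.4200
  C_12 = −[(0.00)(0.55) − (-0.10)(-0.45)] = 0.0450
  C_13 = (0.00)(-0.20) − (0.80)(-0.45) = 0.3600
  C_21 = −[(-0.40)(0.55) − (-0.30)(-0.20)] = 0.2800
  C_22 = (0.85)(0.55) − (-0.30)(-0.45) = 0.3325
  C_23 = −[(0.85)(-0.20) − (-0.40)(-0.45)] = 0.3500
  C_31 = (-0.40)(-0.10) − (-0.30)(0.80) = 0.2800
  C_32 = −[(0.85)(-0.10) − (-0.30)(0.00)] = 0.0850
  C_33 = (0.85)(0.80) − (-0.40)(0.00) = 0.6800
det(I−A) = Σ_j (I−A)_1j·C_1j = (0.85)(0.4200) + (-0.40)(0.0450) + (-0.30)(0.3600) = 0.2310
adj(I−A) = Cᵀ =
  [ 0.4200   0.2800   0.2800]
  [ 0.0450   0.3325   0.0850]
  [ 0.3600   0.3500   0.6800]
(I − A)⁻¹ = adj(I−A) / det(I−A) ≈
  [   1.8182     1.2121     1.2121]
  [   0.1948     1.4394     0.3680]
  [   1.5584     1.5152     2.9437]
The output multiplier for sector j is the column-j sum of the Leontief inverse (I − A)⁻¹ = adj(I−A) / det(I−A).
Column 3 of adj(I−A): (0.2800, 0.0850, 0.6800); det(I−A) = 0.2310.
m_3 = (0.2800 + 0.0850 + 0.6800) / 0.2310 = 1.045 / 0.2310 ≈ 4.524.

m_3 = 4.524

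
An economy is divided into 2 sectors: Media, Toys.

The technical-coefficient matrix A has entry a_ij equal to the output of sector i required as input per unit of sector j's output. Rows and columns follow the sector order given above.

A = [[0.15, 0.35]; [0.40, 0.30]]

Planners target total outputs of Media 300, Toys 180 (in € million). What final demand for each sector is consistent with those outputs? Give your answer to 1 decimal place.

d_M = 192.0, d_T = 6.0

I − A =
  [   0.85    -0.35]
  [  -0.40     0.70]
d = (I − A) x:
  d_M = (+0.85)·300 + (-0.35)·180 = 192.0
  d_T = (-0.40)·300 + (+0.70)·180 = 6.0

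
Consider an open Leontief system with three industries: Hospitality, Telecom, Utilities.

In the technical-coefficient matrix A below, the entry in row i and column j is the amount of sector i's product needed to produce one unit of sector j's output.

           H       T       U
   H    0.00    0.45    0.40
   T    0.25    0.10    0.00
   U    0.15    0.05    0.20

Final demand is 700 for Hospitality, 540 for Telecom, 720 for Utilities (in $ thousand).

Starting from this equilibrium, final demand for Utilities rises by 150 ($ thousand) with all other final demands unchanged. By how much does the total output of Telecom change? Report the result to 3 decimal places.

I − A =
  [   1.00    -0.45    -0.40]
  [  -0.25     0.90     0.00]
  [  -0.15    -0.05     0.80]
Cofactors of I−A, C_ij = (−1)^(i+j)·(minor ij) (rows/columns in the sector order above):
  C_11 = (0.90)(0.80) − (0.00)(-0.05) = 0.7200
  C_12 = −[(-0.25)(0.80) − (0.00)(-0.15)] = 0.2000
  C_13 = (-0.25)(-0.05) − (0.90)(-0.15) = 0.1475
  C_21 = −[(-0.45)(0.80) − (-0.40)(-0.05)] = 0.3800
  C_22 = (1.00)(0.80) − (-0.40)(-0.15) = 0.7400
  C_23 = −[(1.00)(-0.05) − (-0.45)(-0.15)] = 0.1175
  C_31 = (-0.45)(0.00) − (-0.40)(0.90) = 0.3600
  C_32 = −[(1.00)(0.00) − (-0.40)(-0.25)] = 0.1000
  C_33 = (1.00)(0.90) − (-0.45)(-0.25) = 0.7875
det(I−A) = Σ_j (I−A)_1j·C_1j = (1.00)(0.7200) + (-0.45)(0.2000) + (-0.40)(0.1475) = 0.5710
adj(I−A) = Cᵀ =
  [ 0.7200   0.3800   0.3600]
  [ 0.2000   0.7400   0.1000]
  [ 0.1475   0.1175   0.7875]
(I − A)⁻¹ = adj(I−A) / det(I−A) ≈
  [   1.2609     0.6655     0.6305]
  [   0.3503     1.2960     0.1751]
  [   0.2583     0.2058     1.3792]
Δx = (I − A)⁻¹ Δd with Δd having +150 in the Utilities component and 0 elsewhere.
So Δx_T = L_TU · (+150), where L_TU = adj(I−A)_TU / det(I−A) = 0.1000 / 0.5710.
Δx_T = 0.1000 × (+150) / 0.5710 = 15.00 / 0.5710 ≈ 26.270.

Δx_T = 26.270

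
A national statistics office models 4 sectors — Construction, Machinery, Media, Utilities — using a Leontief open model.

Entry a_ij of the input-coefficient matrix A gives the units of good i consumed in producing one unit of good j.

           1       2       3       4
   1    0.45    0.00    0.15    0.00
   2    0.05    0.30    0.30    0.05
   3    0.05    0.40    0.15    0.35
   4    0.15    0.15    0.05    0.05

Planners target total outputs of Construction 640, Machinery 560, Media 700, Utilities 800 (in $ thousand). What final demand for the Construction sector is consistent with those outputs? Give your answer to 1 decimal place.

d_1 = 247.0

I − A =
  [   0.55     0.00    -0.15     0.00]
  [  -0.05     0.70    -0.30    -0.05]
  [  -0.05    -0.40     0.85    -0.35]
  [  -0.15    -0.15    -0.05     0.95]
d = (I − A) x:
  d_1 = (+0.55)·640 + (+0.00)·560 + (-0.15)·700 + (+0.00)·800 = 247.0
  d_2 = (-0.05)·640 + (+0.70)·560 + (-0.30)·700 + (-0.05)·800 = 110.0
  d_3 = (-0.05)·640 + (-0.40)·560 + (+0.85)·700 + (-0.35)·800 = 59.0
  d_4 = (-0.15)·640 + (-0.15)·560 + (-0.05)·700 + (+0.95)·800 = 545.0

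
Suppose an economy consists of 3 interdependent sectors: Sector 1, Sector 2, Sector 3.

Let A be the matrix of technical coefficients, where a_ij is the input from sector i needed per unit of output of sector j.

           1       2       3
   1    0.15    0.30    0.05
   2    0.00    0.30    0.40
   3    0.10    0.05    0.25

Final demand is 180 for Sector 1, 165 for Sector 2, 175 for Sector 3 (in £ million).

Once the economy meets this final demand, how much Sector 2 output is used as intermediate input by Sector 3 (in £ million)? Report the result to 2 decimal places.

I − A =
  [   0.85    -0.30    -0.05]
  [   0.00     0.70    -0.40]
  [  -0.10    -0.05     0.75]
Cofactors of I−A, C_ij = (−1)^(i+j)·(minor ij) (rows/columns in the sector order above):
  C_11 = (0.70)(0.75) − (-0.40)(-0.05) = 0.5050
  C_12 = −[(0.00)(0.75) − (-0.40)(-0.10)] = 0.0400
  C_13 = (0.00)(-0.05) − (0.70)(-0.10) = 0.0700
  C_21 = −[(-0.30)(0.75) − (-0.05)(-0.05)] = 0.2275
  C_22 = (0.85)(0.75) − (-0.05)(-0.10) = 0.6325
  C_23 = −[(0.85)(-0.05) − (-0.30)(-0.10)] = 0.0725
  C_31 = (-0.30)(-0.40) − (-0.05)(0.70) = 0.1550
  C_32 = −[(0.85)(-0.40) − (-0.05)(0.00)] = 0.3400
  C_33 = (0.85)(0.70) − (-0.30)(0.00) = 0.5950
det(I−A) = Σ_j (I−A)_1j·C_1j = (0.85)(0.5050) + (-0.30)(0.0400) + (-0.05)(0.0700) = 0.41375
adj(I−A) = Cᵀ =
  [ 0.5050   0.2275   0.1550]
  [ 0.0400   0.6325   0.3400]
  [ 0.0700   0.0725   0.5950]
(I − A)⁻¹ = adj(I−A) / det(I−A) ≈
  [   1.2205     0.5498     0.3746]
  [   0.0967     1.5287     0.8218]
  [   0.1692     0.1752     1.4381]
First solve x = (I − A)⁻¹ d = adj(I−A)·d / det(I−A); in particular x_3 = (0.0700·180 + 0.0725·165 + 0.5950·175) / 0.41375 = 128.6875 / 0.41375 ≈ 311.0272.
Intermediate flow from 2 to 3: z_23 = a_23 · x_3 = 0.40 × 128.6875 / 0.41375 = 51.475 / 0.41375 ≈ 124.41.

z_23 = 124.41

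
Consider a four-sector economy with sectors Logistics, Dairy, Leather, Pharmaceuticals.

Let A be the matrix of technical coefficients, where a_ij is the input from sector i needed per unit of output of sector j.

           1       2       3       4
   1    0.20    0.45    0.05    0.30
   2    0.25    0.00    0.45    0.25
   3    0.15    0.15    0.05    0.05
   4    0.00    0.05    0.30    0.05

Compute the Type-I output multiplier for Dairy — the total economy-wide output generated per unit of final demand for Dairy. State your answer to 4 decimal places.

I − A =
  [   0.80    -0.45    -0.05    -0.30]
  [  -0.25     1.00    -0.45    -0.25]
  [  -0.15    -0.15     0.95    -0.05]
  [   0.00    -0.05    -0.30     0.95]
Compute the cofactors C_ij = (−1)^(i+j)·(3×3 minor ij) of I−A; the adjugate is their transpose:
adj(I−A) = Cᵀ =
  [ 0.799125   0.434375   0.369750   0.386125]
  [ 0.297250   0.689375   0.436375   0.298250]
  [ 0.176875   0.182375   0.639375   0.137500]
  [ 0.071500   0.093875   0.224875   0.559375]
det(I−A) = Σ_j (I−A)_1j·C_1j = (0.80)(0.799125) + (-0.45)(0.297250) + (-0.05)(0.176875) + (-0.30)(0.071500) = 0.47524375
(I − A)⁻¹ = adj(I−A) / det(I−A) ≈
  [   1.68151     0.91400     0.77802     0.81248]
  [   0.62547     1.45057     0.91821     0.62757]
  [   0.37218     0.38375     1.34536     0.28933]
  [   0.15045     0.19753     0.47318     1.17703]
The output multiplier for sector j is the column-j sum of the Leontief inverse (I − A)⁻¹ = adj(I−A) / det(I−A).
Column 2 of adj(I−A): (0.434375, 0.689375, 0.182375, 0.093875); det(I−A) = 0.47524375.
m_2 = (0.434375 + 0.689375 + 0.182375 + 0.093875) / 0.47524375 = 1.40 / 0.47524375 ≈ 2.9459.

m_2 = 2.9459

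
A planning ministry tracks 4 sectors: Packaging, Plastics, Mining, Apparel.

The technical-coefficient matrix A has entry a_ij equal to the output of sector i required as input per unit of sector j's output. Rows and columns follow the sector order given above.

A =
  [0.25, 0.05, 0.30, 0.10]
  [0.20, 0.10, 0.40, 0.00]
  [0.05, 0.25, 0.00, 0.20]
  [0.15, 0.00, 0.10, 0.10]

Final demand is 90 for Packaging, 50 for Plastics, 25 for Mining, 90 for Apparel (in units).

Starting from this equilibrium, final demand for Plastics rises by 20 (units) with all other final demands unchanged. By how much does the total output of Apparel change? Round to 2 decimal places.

I − A =
  [   0.75    -0.05    -0.30    -0.10]
  [  -0.20     0.90    -0.40     0.00]
  [  -0.05    -0.25     1.00    -0.20]
  [  -0.15     0.00    -0.10     0.90]
Compute the cofactors C_ij = (−1)^(i+j)·(3×3 minor ij) of I−A; the adjugate is their transpose:
adj(I−A) = Cᵀ =
  [ 0.70200   0.11400   0.27000   0.13800]
  [ 0.20600   0.62200   0.32000   0.09400]
  [ 0.11250   0.16875   0.58500   0.14250]
  [ 0.12950   0.03775   0.11000   0.56050]
det(I−A) = Σ_j (I−A)_1j·C_1j = (0.75)(0.70200) + (-0.05)(0.20600) + (-0.30)(0.11250) + (-0.10)(0.12950) = 0.4695
(I − A)⁻¹ = adj(I−A) / det(I−A) ≈
  [   1.4952     0.2428     0.5751     0.2939]
  [   0.4388     1.3248     0.6816     0.2002]
  [   0.2396     0.3594     1.2460     0.3035]
  [   0.2758     0.0804     0.2343     1.1938]
Δx = (I − A)⁻¹ Δd with Δd having +20 in the Plastics component and 0 elsewhere.
So Δx_4 = L_42 · (+20), where L_42 = adj(I−A)_42 / det(I−A) = 0.03775 / 0.4695.
Δx_4 = 0.03775 × (+20) / 0.4695 = 0.755 / 0.4695 ≈ 1.61.

Δx_4 = 1.61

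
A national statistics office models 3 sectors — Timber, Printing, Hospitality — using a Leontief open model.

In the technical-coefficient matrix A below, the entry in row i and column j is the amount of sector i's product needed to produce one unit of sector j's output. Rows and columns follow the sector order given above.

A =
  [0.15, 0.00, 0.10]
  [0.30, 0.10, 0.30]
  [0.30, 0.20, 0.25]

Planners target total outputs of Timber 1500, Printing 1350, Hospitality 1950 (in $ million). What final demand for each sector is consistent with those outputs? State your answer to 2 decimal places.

d_1 = 1080.00, d_2 = 180.00, d_3 = 742.50

I − A =
  [   0.85     0.00    -0.10]
  [  -0.30     0.90    -0.30]
  [  -0.30    -0.20     0.75]
d = (I − A) x:
  d_1 = (+0.85)·1500 + (+0.00)·1350 + (-0.10)·1950 = 1080.00
  d_2 = (-0.30)·1500 + (+0.90)·1350 + (-0.30)·1950 = 180.00
  d_3 = (-0.30)·1500 + (-0.20)·1350 + (+0.75)·1950 = 742.50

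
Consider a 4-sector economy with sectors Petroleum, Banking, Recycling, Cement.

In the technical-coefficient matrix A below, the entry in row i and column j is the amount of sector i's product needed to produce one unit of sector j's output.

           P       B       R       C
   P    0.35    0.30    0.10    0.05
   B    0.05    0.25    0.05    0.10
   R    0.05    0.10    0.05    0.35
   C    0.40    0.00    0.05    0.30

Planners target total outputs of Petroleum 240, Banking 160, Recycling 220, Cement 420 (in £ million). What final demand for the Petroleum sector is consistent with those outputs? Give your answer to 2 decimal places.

d_P = 65.00

I − A =
  [   0.65    -0.30    -0.10    -0.05]
  [  -0.05     0.75    -0.05    -0.10]
  [  -0.05    -0.10     0.95    -0.35]
  [  -0.40     0.00    -0.05     0.70]
d = (I − A) x:
  d_P = (+0.65)·240 + (-0.30)·160 + (-0.10)·220 + (-0.05)·420 = 65.00
  d_B = (-0.05)·240 + (+0.75)·160 + (-0.05)·220 + (-0.10)·420 = 55.00
  d_R = (-0.05)·240 + (-0.10)·160 + (+0.95)·220 + (-0.35)·420 = 34.00
  d_C = (-0.40)·240 + (+0.00)·160 + (-0.05)·220 + (+0.70)·420 = 187.00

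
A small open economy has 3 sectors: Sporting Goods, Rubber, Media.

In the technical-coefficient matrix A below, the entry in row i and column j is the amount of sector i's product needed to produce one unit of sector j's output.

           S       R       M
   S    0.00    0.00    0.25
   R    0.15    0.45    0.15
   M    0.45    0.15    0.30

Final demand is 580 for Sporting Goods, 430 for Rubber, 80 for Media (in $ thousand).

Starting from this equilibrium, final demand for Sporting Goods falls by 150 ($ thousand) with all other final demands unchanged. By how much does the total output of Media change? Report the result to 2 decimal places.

I − A =
  [   1.00     0.00    -0.25]
  [  -0.15     0.55    -0.15]
  [  -0.45    -0.15     0.70]
Cofactors of I−A, C_ij = (−1)^(i+j)·(minor ij) (rows/columns in the sector order above):
  C_11 = (0.55)(0.70) − (-0.15)(-0.15) = 0.3625
  C_12 = −[(-0.15)(0.70) − (-0.15)(-0.45)] = 0.1725
  C_13 = (-0.15)(-0.15) − (0.55)(-0.45) = 0.2700
  C_21 = −[(0.00)(0.70) − (-0.25)(-0.15)] = 0.0375
  C_22 = (1.00)(0.70) − (-0.25)(-0.45) = 0.5875
  C_23 = −[(1.00)(-0.15) − (0.00)(-0.45)] = 0.1500
  C_31 = (0.00)(-0.15) − (-0.25)(0.55) = 0.1375
  C_32 = −[(1.00)(-0.15) − (-0.25)(-0.15)] = 0.1875
  C_33 = (1.00)(0.55) − (0.00)(-0.15) = 0.5500
det(I−A) = Σ_j (I−A)_1j·C_1j = (1.00)(0.3625) + (0.00)(0.1725) + (-0.25)(0.2700) = 0.2950
adj(I−A) = Cᵀ =
  [ 0.3625   0.0375   0.1375]
  [ 0.1725   0.5875   0.1875]
  [ 0.2700   0.1500   0.5500]
(I − A)⁻¹ = adj(I−A) / det(I−A) ≈
  [   1.2288     0.1271     0.4661]
  [   0.5847     1.9915     0.6356]
  [   0.9153     0.5085     1.8644]
Δx = (I − A)⁻¹ Δd with Δd having -150 in the Sporting Goods component and 0 elsewhere.
So Δx_M = L_MS · (-150), where L_MS = adj(I−A)_MS / det(I−A) = 0.2700 / 0.2950.
Δx_M = 0.2700 × (-150) / 0.2950 = -40.50 / 0.2950 ≈ -137.29.

Δx_M = -137.29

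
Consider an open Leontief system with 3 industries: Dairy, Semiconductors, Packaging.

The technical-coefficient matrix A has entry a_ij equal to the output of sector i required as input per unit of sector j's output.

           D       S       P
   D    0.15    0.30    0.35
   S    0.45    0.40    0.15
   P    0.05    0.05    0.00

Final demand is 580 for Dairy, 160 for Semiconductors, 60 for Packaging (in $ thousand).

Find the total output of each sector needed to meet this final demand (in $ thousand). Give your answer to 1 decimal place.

x_D = 1177.4, x_S = 1194.4, x_P = 178.6

I − A =
  [   0.85    -0.30    -0.35]
  [  -0.45     0.60    -0.15]
  [  -0.05    -0.05     1.00]
Cofactors of I−A, C_ij = (−1)^(i+j)·(minor ij) (rows/columns in the sector order above):
  C_11 = (0.60)(1.00) − (-0.15)(-0.05) = 0.5925
  C_12 = −[(-0.45)(1.00) − (-0.15)(-0.05)] = 0.4575
  C_13 = (-0.45)(-0.05) − (0.60)(-0.05) = 0.0525
  C_21 = −[(-0.30)(1.00) − (-0.35)(-0.05)] = 0.3175
  C_22 = (0.85)(1.00) − (-0.35)(-0.05) = 0.8325
  C_23 = −[(0.85)(-0.05) − (-0.30)(-0.05)] = 0.0575
  C_31 = (-0.30)(-0.15) − (-0.35)(0.60) = 0.2550
  C_32 = −[(0.85)(-0.15) − (-0.35)(-0.45)] = 0.2850
  C_33 = (0.85)(0.60) − (-0.30)(-0.45) = 0.3750
det(I−A) = Σ_j (I−A)_1j·C_1j = (0.85)(0.5925) + (-0.30)(0.4575) + (-0.35)(0.0525) = 0.3480
adj(I−A) = Cᵀ =
  [ 0.5925   0.3175   0.2550]
  [ 0.4575   0.8325   0.2850]
  [ 0.0525   0.0575   0.3750]
(I − A)⁻¹ = adj(I−A) / det(I−A) ≈
  [   1.7026     0.9124     0.7328]
  [   1.3147     2.3922     0.8190]
  [   0.1509     0.1652     1.0776]
x = (I − A)⁻¹ d = adj(I−A)·d / det(I−A), with det(I−A) = 0.3480:
  x_D = (0.5925·580 + 0.3175·160 + 0.2550·60) / 0.3480 = 409.75 / 0.3480 ≈ 1177.4
  x_S = (0.4575·580 + 0.8325·160 + 0.2850·60) / 0.3480 = 415.65 / 0.3480 ≈ 1194.4
  x_P = (0.0525·580 + 0.0575·160 + 0.3750·60) / 0.3480 = 62.15 / 0.3480 ≈ 178.6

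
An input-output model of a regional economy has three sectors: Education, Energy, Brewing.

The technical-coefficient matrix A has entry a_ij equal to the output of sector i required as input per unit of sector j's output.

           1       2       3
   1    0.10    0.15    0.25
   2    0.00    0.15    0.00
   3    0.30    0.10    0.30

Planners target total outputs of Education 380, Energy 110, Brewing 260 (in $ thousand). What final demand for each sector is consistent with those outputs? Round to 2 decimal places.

I − A =
  [   0.90    -0.15    -0.25]
  [   0.00     0.85     0.00]
  [  -0.30    -0.10     0.70]
d = (I − A) x:
  d_1 = (+0.90)·380 + (-0.15)·110 + (-0.25)·260 = 260.50
  d_2 = (+0.00)·380 + (+0.85)·110 + (+0.00)·260 = 93.50
  d_3 = (-0.30)·380 + (-0.10)·110 + (+0.70)·260 = 57.00

d_1 = 260.50, d_2 = 93.50, d_3 = 57.00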